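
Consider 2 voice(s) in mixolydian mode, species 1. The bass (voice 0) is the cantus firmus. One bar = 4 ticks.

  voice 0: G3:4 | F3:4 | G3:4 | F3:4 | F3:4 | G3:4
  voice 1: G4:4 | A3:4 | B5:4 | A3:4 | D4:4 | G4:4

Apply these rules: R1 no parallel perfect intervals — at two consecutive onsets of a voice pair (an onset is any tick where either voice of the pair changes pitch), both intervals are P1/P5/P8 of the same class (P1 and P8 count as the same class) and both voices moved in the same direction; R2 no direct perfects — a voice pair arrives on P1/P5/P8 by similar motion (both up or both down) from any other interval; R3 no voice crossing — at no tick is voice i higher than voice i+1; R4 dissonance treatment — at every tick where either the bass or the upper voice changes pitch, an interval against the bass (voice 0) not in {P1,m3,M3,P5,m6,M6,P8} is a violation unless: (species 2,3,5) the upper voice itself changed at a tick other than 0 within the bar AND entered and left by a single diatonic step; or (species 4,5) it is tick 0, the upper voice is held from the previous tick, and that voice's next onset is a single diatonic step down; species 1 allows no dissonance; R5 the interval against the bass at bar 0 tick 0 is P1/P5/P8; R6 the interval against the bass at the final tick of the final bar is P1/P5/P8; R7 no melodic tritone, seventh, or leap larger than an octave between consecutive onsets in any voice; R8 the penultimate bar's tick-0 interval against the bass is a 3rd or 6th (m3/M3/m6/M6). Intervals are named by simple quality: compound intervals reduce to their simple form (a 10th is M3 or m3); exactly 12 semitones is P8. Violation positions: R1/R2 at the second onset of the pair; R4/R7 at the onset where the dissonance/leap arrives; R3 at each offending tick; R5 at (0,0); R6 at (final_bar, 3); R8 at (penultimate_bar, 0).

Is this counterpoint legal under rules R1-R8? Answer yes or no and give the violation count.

No (4 violations)

bar 0: v0=G3 v1=G4 (P8)
bar 1: v0=F3 v1=A3 (M3)
bar 2: v0=G3 v1=B5 (M3)
bar 3: v0=F3 v1=A3 (M3)
bar 4: v0=F3 v1=D4 (M6)
bar 5: v0=G3 v1=G4 (P8)
  R7 @ bar1.0: G4->A3 leap 10st
  R7 @ bar2.0: A3->B5 leap 26st
  R7 @ bar3.0: B5->A3 leap 26st
  R2 @ bar5.0: F3/D4 M6 -> G3/G4 P8 similar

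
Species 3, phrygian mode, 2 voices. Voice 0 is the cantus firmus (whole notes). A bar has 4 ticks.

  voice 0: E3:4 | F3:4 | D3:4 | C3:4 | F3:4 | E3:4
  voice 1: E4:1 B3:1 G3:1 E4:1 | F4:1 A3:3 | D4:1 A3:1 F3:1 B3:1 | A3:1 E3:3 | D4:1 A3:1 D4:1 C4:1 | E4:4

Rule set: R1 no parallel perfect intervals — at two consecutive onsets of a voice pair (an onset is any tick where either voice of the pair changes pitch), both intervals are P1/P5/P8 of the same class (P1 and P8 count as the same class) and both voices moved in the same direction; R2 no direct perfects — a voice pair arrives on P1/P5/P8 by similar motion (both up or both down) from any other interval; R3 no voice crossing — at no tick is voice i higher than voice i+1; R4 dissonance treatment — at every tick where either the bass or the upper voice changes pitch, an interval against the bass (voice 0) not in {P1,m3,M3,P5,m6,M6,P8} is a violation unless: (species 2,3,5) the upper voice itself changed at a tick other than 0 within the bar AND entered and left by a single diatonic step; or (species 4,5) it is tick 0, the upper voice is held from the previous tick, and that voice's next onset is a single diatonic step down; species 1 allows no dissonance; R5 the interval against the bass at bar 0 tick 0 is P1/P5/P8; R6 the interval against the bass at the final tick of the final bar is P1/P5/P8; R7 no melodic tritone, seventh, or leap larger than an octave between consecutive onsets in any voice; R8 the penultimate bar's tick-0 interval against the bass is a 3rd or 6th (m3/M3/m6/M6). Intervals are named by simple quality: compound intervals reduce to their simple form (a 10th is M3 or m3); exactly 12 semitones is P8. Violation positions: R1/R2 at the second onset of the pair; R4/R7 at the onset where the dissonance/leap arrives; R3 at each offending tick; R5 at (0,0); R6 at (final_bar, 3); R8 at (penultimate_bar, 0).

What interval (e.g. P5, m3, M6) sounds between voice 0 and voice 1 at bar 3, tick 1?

M3

voice 0=C3 voice 1=E3 -> M3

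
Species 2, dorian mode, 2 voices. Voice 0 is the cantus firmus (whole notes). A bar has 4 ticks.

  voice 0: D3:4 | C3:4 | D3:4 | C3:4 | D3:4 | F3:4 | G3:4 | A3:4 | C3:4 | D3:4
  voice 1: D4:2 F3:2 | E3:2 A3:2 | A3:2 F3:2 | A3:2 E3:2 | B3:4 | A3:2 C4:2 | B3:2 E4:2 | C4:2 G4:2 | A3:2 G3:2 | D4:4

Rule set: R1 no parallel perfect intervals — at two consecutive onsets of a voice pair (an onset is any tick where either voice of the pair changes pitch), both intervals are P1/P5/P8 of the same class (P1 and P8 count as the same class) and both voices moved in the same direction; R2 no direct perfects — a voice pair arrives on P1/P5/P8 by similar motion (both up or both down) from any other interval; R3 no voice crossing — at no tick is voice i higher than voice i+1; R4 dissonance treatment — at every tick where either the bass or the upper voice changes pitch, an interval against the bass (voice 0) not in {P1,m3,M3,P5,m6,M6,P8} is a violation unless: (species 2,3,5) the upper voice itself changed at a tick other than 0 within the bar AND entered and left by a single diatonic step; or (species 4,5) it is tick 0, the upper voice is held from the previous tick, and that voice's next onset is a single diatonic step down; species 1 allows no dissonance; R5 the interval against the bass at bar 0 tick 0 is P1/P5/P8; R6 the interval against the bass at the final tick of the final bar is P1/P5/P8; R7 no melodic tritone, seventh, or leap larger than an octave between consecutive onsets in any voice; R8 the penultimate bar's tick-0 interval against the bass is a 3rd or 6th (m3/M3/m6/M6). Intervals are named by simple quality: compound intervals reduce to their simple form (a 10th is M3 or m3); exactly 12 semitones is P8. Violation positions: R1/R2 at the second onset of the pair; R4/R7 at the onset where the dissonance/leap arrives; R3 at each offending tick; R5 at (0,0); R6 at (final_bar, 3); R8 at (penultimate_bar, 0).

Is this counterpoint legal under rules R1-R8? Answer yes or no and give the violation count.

bar 0: v0=D3 v1=D4 (P8)
bar 1: v0=C3 v1=E3 (M3)
bar 2: v0=D3 v1=A3 (P5)
bar 3: v0=C3 v1=A3 (M6)
bar 4: v0=D3 v1=B3 (M6)
bar 5: v0=F3 v1=A3 (M3)
bar 6: v0=G3 v1=B3 (M3)
bar 7: v0=A3 v1=C4 (m3)
bar 8: v0=C3 v1=A3 (M6)
bar 9: v0=D3 v1=D4 (P8)
  R4 @ bar7.2: A3/G4 m7 untreated
  R7 @ bar8.0: G4->A3 leap 10st
  R2 @ bar9.0: C3/G3 P5 -> D3/D4 P8 similar

No (3 violations)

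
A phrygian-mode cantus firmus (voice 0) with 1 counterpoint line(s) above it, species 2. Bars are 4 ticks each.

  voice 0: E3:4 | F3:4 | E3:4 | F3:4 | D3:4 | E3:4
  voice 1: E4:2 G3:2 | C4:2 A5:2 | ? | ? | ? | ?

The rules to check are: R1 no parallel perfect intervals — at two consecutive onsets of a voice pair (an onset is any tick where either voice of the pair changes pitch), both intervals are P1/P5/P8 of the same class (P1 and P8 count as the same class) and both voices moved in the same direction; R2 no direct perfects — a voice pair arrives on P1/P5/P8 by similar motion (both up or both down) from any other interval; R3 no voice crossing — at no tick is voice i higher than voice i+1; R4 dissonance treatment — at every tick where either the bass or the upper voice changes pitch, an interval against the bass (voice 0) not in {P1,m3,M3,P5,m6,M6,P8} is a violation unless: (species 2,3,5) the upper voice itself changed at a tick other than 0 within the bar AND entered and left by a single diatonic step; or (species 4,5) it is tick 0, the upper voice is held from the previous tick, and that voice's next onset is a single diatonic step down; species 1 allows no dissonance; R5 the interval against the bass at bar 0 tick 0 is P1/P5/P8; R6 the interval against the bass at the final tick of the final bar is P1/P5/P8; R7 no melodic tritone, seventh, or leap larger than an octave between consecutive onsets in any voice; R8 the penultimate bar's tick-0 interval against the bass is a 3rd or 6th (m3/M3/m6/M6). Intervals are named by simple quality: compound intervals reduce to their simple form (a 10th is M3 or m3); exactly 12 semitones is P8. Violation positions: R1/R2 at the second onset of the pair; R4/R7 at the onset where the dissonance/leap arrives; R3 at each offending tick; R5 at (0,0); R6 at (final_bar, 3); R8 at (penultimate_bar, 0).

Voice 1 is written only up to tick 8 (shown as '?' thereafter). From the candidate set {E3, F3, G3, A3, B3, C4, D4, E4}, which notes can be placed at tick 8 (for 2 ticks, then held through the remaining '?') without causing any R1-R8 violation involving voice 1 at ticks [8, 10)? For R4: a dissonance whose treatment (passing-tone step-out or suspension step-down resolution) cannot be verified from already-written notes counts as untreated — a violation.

{}

E3: violates R2,R7
F3: violates R4,R7
G3: violates R7
A3: violates R4,R7
B3: violates R2,R7
C4: violates R7
D4: violates R4,R7
E4: violates R2,R7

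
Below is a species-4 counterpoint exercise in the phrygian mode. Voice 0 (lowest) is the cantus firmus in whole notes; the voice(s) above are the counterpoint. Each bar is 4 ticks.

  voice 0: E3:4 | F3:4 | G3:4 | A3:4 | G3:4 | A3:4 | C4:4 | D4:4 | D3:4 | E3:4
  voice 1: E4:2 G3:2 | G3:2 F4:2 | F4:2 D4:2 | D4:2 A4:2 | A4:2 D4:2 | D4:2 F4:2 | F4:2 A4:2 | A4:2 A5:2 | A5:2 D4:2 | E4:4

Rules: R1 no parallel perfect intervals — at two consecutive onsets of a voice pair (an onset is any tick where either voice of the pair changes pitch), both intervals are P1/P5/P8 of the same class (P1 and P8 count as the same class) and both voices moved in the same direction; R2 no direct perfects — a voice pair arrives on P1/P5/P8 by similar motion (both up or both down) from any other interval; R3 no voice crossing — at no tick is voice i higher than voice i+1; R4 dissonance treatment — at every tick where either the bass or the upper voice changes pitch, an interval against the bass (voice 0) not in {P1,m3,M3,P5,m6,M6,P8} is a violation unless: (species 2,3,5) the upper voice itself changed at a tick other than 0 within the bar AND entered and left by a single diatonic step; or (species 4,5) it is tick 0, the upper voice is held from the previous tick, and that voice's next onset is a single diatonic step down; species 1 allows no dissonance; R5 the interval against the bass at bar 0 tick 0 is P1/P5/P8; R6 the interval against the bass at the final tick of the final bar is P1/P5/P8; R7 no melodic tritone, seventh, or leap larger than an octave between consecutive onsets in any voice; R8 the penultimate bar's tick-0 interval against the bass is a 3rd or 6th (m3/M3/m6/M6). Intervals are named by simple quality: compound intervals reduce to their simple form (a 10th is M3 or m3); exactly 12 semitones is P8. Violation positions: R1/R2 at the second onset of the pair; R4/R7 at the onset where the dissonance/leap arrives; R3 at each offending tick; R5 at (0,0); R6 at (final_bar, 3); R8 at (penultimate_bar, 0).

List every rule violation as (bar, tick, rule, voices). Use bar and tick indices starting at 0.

bar 0: v0=E3 v1=E4 downbeat P8
bar 1: v0=F3 v1=G3 downbeat M2
bar 2: v0=G3 v1=F4 downbeat m7
bar 3: v0=A3 v1=D4 downbeat P4
bar 4: v0=G3 v1=A4 downbeat M2
bar 5: v0=A3 v1=D4 downbeat P4
bar 6: v0=C4 v1=F4 downbeat P4
bar 7: v0=D4 v1=A4 downbeat P5
bar 8: v0=D3 v1=A5 downbeat P5
bar 9: v0=E3 v1=E4 downbeat P8
  -> R4 @ bar 1 tick 0 v(0, 1): F3/G3 M2 untreated
  -> R7 @ bar 1 tick 2 v(1,): G3->F4 leap 10st
  -> R4 @ bar 2 tick 0 v(0, 1): G3/F4 m7 untreated
  -> R4 @ bar 3 tick 0 v(0, 1): A3/D4 P4 untreated
  -> R4 @ bar 4 tick 0 v(0, 1): G3/A4 M2 untreated
  -> R4 @ bar 5 tick 0 v(0, 1): A3/D4 P4 untreated
  -> R4 @ bar 6 tick 0 v(0, 1): C4/F4 P4 untreated
  -> R8 @ bar 8 tick 0 v(0, 1): penult P5 not 3rd/6th
  -> R7 @ bar 8 tick 2 v(1,): A5->D4 leap 19st
  -> R1 @ bar 9 tick 0 v(0, 1): D3/D4 P8 -> E3/E4 P8 similar

(1, 0, R4, (0, 1))
(1, 2, R7, (1,))
(2, 0, R4, (0, 1))
(3, 0, R4, (0, 1))
(4, 0, R4, (0, 1))
(5, 0, R4, (0, 1))
(6, 0, R4, (0, 1))
(8, 0, R8, (0, 1))
(8, 2, R7, (1,))
(9, 0, R1, (0, 1))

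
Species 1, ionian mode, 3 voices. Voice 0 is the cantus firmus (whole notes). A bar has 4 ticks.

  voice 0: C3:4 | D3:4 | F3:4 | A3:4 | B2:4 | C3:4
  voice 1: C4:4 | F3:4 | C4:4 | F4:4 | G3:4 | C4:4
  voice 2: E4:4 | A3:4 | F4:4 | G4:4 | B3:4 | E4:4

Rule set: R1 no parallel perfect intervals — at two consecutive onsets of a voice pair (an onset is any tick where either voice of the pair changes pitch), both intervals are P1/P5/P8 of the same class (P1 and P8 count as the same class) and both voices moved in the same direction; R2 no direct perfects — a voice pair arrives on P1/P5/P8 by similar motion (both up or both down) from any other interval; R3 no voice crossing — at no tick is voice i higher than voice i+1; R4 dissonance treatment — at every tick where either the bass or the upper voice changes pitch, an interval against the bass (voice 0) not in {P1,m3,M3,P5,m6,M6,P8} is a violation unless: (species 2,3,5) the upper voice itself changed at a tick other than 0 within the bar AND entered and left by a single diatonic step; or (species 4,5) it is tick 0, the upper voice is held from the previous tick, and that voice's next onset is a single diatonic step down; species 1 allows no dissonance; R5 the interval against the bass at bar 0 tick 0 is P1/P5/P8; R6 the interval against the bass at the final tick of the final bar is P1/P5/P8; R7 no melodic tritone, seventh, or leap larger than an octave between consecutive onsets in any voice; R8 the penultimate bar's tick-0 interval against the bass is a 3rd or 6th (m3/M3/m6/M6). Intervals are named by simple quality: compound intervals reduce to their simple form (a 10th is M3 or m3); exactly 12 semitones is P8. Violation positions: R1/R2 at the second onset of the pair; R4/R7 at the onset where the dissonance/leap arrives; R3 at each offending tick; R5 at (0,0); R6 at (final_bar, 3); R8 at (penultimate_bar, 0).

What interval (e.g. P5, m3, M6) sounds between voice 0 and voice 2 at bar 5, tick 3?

M3

voice 0=C3 voice 2=E4 -> M3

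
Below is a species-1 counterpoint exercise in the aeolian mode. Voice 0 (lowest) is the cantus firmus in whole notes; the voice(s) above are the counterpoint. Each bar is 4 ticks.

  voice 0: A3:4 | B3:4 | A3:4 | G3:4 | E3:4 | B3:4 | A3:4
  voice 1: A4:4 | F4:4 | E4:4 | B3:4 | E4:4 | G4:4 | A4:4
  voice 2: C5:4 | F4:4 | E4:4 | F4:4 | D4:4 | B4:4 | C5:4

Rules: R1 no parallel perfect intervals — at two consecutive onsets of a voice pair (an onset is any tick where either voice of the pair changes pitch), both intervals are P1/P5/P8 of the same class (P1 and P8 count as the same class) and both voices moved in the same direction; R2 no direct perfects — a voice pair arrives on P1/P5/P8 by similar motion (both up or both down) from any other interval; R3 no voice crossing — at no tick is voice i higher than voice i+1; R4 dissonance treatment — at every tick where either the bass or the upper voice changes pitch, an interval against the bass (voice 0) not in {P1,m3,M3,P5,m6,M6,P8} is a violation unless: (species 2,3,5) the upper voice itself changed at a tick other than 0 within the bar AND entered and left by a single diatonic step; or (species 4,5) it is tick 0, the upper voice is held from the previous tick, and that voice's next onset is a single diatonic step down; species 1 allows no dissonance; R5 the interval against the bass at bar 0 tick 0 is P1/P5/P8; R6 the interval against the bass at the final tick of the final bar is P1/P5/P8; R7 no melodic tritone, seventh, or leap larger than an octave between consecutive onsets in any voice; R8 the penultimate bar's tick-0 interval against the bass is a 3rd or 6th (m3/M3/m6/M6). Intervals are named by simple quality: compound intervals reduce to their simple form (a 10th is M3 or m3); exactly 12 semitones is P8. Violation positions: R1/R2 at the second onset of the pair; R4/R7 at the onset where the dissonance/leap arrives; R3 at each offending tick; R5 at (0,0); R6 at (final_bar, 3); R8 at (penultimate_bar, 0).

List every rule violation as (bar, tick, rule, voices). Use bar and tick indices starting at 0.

bar 0: v0=A3 v1=A4 v2=C5 downbeat m3
bar 1: v0=B3 v1=F4 v2=F4 downbeat TT
bar 2: v0=A3 v1=E4 v2=E4 downbeat P5
bar 3: v0=G3 v1=B3 v2=F4 downbeat m7
bar 4: v0=E3 v1=E4 v2=D4 downbeat m7
bar 5: v0=B3 v1=G4 v2=B4 downbeat P8
bar 6: v0=A3 v1=A4 v2=C5 downbeat m3
  -> R5 @ bar 0 tick 0 v(0, 2): opens on m3
  -> R2 @ bar 1 tick 0 v(1, 2): A4/C5 m3 -> F4/F4 P1 similar
  -> R4 @ bar 1 tick 0 v(0, 1): B3/F4 TT untreated
  -> R4 @ bar 1 tick 0 v(0, 2): B3/F4 TT untreated
  -> R1 @ bar 2 tick 0 v(1, 2): F4/F4 P1 -> E4/E4 P1 similar
  -> R2 @ bar 2 tick 0 v(0, 1): B3/F4 TT -> A3/E4 P5 similar
  -> R2 @ bar 2 tick 0 v(0, 2): B3/F4 TT -> A3/E4 P5 similar
  -> R4 @ bar 3 tick 0 v(0, 2): G3/F4 m7 untreated
  -> R3 @ bar 4 tick 0 v(1, 2): E4 above D4
  -> R4 @ bar 4 tick 0 v(0, 2): E3/D4 m7 untreated
  -> R3 @ bar 4 tick 1 v(1, 2): E4 above D4
  -> R3 @ bar 4 tick 2 v(1, 2): E4 above D4
  -> R3 @ bar 4 tick 3 v(1, 2): E4 above D4
  -> R2 @ bar 5 tick 0 v(0, 2): E3/D4 m7 -> B3/B4 P8 similar
  -> R8 @ bar 5 tick 0 v(0, 2): penult P8 not 3rd/6th
  -> R6 @ bar 6 tick 3 v(0, 2): closes on m3

(0, 0, R5, (0, 2))
(1, 0, R2, (1, 2))
(1, 0, R4, (0, 1))
(1, 0, R4, (0, 2))
(2, 0, R1, (1, 2))
(2, 0, R2, (0, 1))
(2, 0, R2, (0, 2))
(3, 0, R4, (0, 2))
(4, 0, R3, (1, 2))
(4, 0, R4, (0, 2))
(4, 1, R3, (1, 2))
(4, 2, R3, (1, 2))
(4, 3, R3, (1, 2))
(5, 0, R2, (0, 2))
(5, 0, R8, (0, 2))
(6, 3, R6, (0, 2))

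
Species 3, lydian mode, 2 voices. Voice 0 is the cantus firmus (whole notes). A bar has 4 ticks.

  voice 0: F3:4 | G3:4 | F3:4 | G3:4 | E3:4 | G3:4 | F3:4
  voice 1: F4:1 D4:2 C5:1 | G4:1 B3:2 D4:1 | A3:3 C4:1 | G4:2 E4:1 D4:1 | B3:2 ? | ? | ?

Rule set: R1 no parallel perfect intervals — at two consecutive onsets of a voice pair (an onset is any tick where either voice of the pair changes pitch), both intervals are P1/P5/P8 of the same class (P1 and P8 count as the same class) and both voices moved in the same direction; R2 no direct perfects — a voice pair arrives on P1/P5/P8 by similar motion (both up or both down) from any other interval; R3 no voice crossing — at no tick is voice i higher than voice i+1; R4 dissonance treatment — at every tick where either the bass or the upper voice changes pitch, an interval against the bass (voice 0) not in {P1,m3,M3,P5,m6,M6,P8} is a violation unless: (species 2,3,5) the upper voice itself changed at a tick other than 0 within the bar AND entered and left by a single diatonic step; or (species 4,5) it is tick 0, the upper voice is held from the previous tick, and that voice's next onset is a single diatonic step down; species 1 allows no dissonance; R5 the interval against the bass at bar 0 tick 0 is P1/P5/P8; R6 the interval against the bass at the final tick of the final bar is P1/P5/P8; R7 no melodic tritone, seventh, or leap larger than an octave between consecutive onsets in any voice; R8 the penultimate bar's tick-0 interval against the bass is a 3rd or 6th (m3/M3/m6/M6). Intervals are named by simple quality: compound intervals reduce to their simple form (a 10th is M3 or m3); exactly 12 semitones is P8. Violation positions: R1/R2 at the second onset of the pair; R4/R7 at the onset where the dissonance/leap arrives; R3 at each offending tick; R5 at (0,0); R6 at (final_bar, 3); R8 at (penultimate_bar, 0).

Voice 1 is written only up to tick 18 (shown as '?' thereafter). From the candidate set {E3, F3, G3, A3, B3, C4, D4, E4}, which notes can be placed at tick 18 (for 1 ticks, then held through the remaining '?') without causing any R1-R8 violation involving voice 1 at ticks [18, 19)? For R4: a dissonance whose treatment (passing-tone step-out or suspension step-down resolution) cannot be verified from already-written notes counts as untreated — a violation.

{B3, C4, E3, E4, G3}

E3: legal
F3: violates R4,R7
G3: legal
A3: violates R4
B3: legal
C4: legal
D4: violates R4
E4: legal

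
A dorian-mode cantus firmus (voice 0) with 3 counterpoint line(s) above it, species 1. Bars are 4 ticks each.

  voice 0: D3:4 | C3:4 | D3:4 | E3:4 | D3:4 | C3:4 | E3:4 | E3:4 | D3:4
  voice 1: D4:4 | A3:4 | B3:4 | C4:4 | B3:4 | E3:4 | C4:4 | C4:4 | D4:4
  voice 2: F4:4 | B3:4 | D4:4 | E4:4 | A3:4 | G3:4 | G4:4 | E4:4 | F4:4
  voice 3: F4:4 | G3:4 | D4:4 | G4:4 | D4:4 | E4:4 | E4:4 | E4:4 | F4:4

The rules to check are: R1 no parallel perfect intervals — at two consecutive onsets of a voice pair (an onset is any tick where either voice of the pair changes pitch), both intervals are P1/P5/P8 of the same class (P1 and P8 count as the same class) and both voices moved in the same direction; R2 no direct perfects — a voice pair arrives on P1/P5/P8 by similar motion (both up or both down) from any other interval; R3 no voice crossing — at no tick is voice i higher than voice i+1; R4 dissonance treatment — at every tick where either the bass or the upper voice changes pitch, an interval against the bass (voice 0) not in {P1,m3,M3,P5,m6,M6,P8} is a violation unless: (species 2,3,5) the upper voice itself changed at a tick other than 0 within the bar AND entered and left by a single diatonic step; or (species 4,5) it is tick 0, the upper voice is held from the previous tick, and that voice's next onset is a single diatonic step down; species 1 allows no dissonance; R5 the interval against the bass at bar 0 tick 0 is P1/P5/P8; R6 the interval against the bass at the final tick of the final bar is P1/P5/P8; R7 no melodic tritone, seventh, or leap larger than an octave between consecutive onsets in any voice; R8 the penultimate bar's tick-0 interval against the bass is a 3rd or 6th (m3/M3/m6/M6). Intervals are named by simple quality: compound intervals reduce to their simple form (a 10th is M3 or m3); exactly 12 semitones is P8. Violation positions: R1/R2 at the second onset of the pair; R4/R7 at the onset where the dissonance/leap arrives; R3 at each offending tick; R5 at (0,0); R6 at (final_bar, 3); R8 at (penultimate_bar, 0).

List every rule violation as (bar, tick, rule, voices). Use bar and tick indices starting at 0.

bar 0: v0=D3 v1=D4 v2=F4 v3=F4 downbeat m3
bar 1: v0=C3 v1=A3 v2=B3 v3=G3 downbeat P5
bar 2: v0=D3 v1=B3 v2=D4 v3=D4 downbeat P8
bar 3: v0=E3 v1=C4 v2=E4 v3=G4 downbeat m3
bar 4: v0=D3 v1=B3 v2=A3 v3=D4 downbeat P8
bar 5: v0=C3 v1=E3 v2=G3 v3=E4 downbeat M3
bar 6: v0=E3 v1=C4 v2=G4 v3=E4 downbeat P8
bar 7: v0=E3 v1=C4 v2=E4 v3=E4 downbeat P8
bar 8: v0=D3 v1=D4 v2=F4 v3=F4 downbeat m3
  -> R5 @ bar 0 tick 0 v(0, 2): opens on m3
  -> R5 @ bar 0 tick 0 v(0, 3): opens on m3
  -> R2 @ bar 1 tick 0 v(0, 3): D3/F4 m3 -> C3/G3 P5 similar
  -> R3 @ bar 1 tick 0 v(2, 3): B3 above G3
  -> R4 @ bar 1 tick 0 v(0, 2): C3/B3 M7 untreated
  -> R7 @ bar 1 tick 0 v(2,): F4->B3 leap 6st
  -> R7 @ bar 1 tick 0 v(3,): F4->G3 leap 10st
  -> R3 @ bar 1 tick 1 v(2, 3): B3 above G3
  -> R3 @ bar 1 tick 2 v(2, 3): B3 above G3
  -> R3 @ bar 1 tick 3 v(2, 3): B3 above G3
  -> R2 @ bar 2 tick 0 v(0, 2): C3/B3 M7 -> D3/D4 P8 similar
  -> R2 @ bar 2 tick 0 v(0, 3): C3/G3 P5 -> D3/D4 P8 similar
  -> R2 @ bar 2 tick 0 v(2, 3): B3/G3 M3 -> D4/D4 P1 similar
  -> R1 @ bar 3 tick 0 v(0, 2): D3/D4 P8 -> E3/E4 P8 similar
  -> R2 @ bar 3 tick 0 v(1, 3): B3/D4 m3 -> C4/G4 P5 similar
  -> R2 @ bar 4 tick 0 v(0, 2): E3/E4 P8 -> D3/A3 P5 similar
  -> R2 @ bar 4 tick 0 v(0, 3): E3/G4 m3 -> D3/D4 P8 similar
  -> R3 @ bar 4 tick 0 v(1, 2): B3 above A3
  -> R3 @ bar 4 tick 1 v(1, 2): B3 above A3
  -> R3 @ bar 4 tick 2 v(1, 2): B3 above A3
  -> R3 @ bar 4 tick 3 v(1, 2): B3 above A3
  -> R1 @ bar 5 tick 0 v(0, 2): D3/A3 P5 -> C3/G3 P5 similar
  -> R2 @ bar 6 tick 0 v(1, 2): E3/G3 m3 -> C4/G4 P5 similar
  -> R3 @ bar 6 tick 0 v(2, 3): G4 above E4
  -> R3 @ bar 6 tick 1 v(2, 3): G4 above E4
  -> R3 @ bar 6 tick 2 v(2, 3): G4 above E4
  -> R3 @ bar 6 tick 3 v(2, 3): G4 above E4
  -> R8 @ bar 7 tick 0 v(0, 2): penult P8 not 3rd/6th
  -> R8 @ bar 7 tick 0 v(0, 3): penult P8 not 3rd/6th
  -> R1 @ bar 8 tick 0 v(2, 3): E4/E4 P1 -> F4/F4 P1 similar
  -> R6 @ bar 8 tick 3 v(0, 2): closes on m3
  -> R6 @ bar 8 tick 3 v(0, 3): closes on m3

(0, 0, R5, (0, 2))
(0, 0, R5, (0, 3))
(1, 0, R2, (0, 3))
(1, 0, R3, (2, 3))
(1, 0, R4, (0, 2))
(1, 0, R7, (2,))
(1, 0, R7, (3,))
(1, 1, R3, (2, 3))
(1, 2, R3, (2, 3))
(1, 3, R3, (2, 3))
(2, 0, R2, (0, 2))
(2, 0, R2, (0, 3))
(2, 0, R2, (2, 3))
(3, 0, R1, (0, 2))
(3, 0, R2, (1, 3))
(4, 0, R2, (0, 2))
(4, 0, R2, (0, 3))
(4, 0, R3, (1, 2))
(4, 1, R3, (1, 2))
(4, 2, R3, (1, 2))
(4, 3, R3, (1, 2))
(5, 0, R1, (0, 2))
(6, 0, R2, (1, 2))
(6, 0, R3, (2, 3))
(6, 1, R3, (2, 3))
(6, 2, R3, (2, 3))
(6, 3, R3, (2, 3))
(7, 0, R8, (0, 2))
(7, 0, R8, (0, 3))
(8, 0, R1, (2, 3))
(8, 3, R6, (0, 2))
(8, 3, R6, (0, 3))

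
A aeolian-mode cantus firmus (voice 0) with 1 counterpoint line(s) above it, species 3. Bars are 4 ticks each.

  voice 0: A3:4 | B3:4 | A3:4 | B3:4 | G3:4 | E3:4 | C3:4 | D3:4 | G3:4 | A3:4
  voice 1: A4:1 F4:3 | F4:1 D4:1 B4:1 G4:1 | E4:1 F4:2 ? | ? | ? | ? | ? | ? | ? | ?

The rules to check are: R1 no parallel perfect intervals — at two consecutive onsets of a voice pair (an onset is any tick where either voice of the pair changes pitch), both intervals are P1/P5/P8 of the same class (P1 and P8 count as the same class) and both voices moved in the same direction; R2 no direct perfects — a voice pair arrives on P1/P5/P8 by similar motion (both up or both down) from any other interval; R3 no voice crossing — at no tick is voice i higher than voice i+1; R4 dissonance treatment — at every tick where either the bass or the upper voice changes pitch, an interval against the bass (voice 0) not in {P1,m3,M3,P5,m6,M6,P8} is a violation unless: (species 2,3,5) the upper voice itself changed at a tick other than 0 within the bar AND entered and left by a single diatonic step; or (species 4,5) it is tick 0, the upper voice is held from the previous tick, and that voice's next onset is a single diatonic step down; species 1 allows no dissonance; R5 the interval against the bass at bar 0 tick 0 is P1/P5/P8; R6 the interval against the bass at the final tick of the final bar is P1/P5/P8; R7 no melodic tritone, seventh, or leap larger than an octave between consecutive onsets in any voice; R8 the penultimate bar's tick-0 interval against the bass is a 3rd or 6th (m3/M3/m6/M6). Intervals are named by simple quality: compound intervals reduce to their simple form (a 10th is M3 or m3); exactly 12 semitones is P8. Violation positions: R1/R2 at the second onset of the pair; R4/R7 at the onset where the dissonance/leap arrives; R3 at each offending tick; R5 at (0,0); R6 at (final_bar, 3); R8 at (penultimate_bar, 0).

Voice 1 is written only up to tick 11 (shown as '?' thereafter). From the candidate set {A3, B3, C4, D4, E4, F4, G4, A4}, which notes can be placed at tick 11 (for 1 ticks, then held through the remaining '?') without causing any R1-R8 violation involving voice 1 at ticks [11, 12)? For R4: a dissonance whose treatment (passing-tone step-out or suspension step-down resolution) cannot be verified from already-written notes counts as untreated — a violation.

A3: legal
B3: violates R4,R7
C4: legal
D4: violates R4
E4: legal
F4: legal
G4: violates R4
A4: legal

{A3, A4, C4, E4, F4}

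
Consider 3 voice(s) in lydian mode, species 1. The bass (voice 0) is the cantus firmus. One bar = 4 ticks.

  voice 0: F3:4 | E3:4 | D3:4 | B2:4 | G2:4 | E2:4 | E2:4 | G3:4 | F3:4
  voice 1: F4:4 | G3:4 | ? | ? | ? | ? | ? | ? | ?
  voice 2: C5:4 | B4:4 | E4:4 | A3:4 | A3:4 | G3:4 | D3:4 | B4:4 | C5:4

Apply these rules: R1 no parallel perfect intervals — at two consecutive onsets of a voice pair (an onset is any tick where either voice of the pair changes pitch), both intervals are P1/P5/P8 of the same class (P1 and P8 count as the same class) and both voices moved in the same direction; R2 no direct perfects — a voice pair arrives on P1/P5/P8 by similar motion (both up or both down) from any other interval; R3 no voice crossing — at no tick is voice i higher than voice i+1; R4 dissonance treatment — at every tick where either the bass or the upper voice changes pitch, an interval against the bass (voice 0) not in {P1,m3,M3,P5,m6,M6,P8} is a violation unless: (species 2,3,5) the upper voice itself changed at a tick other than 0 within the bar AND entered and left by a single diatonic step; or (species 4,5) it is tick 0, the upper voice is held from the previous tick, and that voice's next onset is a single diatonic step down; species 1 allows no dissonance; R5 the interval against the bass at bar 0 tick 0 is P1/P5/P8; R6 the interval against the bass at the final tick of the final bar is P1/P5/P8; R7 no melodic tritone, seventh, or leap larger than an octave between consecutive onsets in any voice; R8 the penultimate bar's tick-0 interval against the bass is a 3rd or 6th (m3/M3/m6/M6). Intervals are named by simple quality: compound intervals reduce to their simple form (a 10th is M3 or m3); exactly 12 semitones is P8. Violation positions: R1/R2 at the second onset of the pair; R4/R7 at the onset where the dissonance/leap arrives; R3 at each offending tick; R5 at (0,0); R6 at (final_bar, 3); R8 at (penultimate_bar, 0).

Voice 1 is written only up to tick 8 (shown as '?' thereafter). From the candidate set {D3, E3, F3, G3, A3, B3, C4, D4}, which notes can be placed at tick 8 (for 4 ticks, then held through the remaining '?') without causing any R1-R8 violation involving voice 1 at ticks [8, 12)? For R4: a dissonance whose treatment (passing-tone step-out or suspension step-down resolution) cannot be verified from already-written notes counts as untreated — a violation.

D3: violates R2
E3: violates R2,R4
F3: legal
G3: violates R4
A3: legal
B3: legal
C4: violates R4
D4: legal

{A3, B3, D4, F3}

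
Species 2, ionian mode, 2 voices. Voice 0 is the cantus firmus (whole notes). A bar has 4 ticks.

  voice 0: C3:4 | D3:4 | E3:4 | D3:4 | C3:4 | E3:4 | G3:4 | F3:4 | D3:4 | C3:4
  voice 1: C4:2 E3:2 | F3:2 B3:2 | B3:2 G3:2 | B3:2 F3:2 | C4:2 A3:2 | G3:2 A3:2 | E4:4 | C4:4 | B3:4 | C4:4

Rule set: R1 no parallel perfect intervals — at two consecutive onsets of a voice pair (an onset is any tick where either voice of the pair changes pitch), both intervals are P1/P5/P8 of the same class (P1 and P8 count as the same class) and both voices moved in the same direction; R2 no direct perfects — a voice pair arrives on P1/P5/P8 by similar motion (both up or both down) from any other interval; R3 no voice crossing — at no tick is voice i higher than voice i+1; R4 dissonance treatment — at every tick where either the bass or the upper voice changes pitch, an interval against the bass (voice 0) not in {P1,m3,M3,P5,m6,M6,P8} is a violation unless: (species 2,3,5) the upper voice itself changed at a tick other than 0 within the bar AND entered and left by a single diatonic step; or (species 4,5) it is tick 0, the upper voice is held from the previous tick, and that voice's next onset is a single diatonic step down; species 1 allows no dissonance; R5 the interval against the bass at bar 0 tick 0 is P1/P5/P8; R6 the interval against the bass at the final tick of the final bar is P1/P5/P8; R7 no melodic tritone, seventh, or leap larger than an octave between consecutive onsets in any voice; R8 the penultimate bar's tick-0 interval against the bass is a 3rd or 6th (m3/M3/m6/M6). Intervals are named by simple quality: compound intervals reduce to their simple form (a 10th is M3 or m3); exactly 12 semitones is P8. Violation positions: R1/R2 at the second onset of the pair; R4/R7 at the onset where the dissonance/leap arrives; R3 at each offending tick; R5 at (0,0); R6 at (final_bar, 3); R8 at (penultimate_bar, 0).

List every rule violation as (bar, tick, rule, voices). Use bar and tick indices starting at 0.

(1, 2, R7, (1,))
(3, 2, R7, (1,))
(5, 2, R4, (0, 1))
(7, 0, R2, (0, 1))

bar 0: v0=C3 v1=C4 downbeat P8
bar 1: v0=D3 v1=F3 downbeat m3
bar 2: v0=E3 v1=B3 downbeat P5
bar 3: v0=D3 v1=B3 downbeat M6
bar 4: v0=C3 v1=C4 downbeat P8
bar 5: v0=E3 v1=G3 downbeat m3
bar 6: v0=G3 v1=E4 downbeat M6
bar 7: v0=F3 v1=C4 downbeat P5
bar 8: v0=D3 v1=B3 downbeat M6
bar 9: v0=C3 v1=C4 downbeat P8
  -> R7 @ bar 1 tick 2 v(1,): F3->B3 leap 6st
  -> R7 @ bar 3 tick 2 v(1,): B3->F3 leap 6st
  -> R4 @ bar 5 tick 2 v(0, 1): E3/A3 P4 untreated
  -> R2 @ bar 7 tick 0 v(0, 1): G3/E4 M6 -> F3/C4 P5 similar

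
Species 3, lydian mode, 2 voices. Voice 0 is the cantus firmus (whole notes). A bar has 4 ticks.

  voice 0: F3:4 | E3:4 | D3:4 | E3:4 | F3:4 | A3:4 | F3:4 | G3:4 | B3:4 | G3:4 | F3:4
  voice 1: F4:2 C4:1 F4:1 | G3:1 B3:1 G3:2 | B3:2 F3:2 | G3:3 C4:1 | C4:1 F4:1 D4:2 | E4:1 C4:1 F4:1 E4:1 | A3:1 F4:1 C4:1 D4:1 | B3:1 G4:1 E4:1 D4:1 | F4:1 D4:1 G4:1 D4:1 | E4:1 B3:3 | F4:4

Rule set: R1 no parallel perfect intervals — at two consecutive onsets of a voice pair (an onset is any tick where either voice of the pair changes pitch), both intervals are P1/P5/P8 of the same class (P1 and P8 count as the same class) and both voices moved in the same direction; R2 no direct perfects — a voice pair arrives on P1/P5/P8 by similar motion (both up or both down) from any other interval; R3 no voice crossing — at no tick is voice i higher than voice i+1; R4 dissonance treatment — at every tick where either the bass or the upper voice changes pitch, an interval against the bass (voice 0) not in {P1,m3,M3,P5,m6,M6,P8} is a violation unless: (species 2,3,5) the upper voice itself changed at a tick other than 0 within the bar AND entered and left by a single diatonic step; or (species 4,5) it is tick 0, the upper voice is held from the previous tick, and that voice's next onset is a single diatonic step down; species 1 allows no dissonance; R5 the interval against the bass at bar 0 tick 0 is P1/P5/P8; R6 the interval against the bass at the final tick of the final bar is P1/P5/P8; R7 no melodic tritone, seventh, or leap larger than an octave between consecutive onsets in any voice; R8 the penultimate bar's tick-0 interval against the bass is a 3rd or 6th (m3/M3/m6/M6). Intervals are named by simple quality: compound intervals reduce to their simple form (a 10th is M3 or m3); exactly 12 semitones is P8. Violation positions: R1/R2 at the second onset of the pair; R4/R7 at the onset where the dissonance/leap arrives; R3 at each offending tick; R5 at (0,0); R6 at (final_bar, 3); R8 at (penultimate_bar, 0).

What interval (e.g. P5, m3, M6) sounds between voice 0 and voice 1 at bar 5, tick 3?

voice 0=A3 voice 1=E4 -> P5

P5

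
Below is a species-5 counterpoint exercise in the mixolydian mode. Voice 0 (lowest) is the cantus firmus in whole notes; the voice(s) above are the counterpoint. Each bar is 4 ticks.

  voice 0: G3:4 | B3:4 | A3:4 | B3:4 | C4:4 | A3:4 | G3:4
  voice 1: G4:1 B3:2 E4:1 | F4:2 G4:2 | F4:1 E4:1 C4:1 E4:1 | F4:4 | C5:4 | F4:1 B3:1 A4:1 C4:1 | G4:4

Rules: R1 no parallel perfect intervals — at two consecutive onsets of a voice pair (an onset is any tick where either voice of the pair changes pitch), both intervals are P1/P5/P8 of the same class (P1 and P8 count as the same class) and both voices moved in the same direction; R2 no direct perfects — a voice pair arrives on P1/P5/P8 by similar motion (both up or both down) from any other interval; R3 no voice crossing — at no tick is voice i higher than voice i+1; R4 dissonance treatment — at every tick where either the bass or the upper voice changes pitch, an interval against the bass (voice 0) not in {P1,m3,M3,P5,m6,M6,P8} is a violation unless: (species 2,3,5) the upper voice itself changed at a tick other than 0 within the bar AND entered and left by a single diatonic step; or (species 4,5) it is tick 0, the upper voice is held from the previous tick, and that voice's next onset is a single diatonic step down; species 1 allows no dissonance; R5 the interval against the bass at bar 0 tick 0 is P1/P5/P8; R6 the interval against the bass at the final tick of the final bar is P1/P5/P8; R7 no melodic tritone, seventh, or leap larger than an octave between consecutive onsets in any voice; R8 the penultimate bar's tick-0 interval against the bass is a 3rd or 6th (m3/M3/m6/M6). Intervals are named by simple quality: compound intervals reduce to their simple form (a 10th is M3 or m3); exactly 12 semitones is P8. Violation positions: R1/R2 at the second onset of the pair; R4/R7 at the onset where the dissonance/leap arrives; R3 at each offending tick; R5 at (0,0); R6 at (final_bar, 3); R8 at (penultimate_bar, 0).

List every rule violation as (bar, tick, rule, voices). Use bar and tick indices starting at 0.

(1, 0, R4, (0, 1))
(3, 0, R4, (0, 1))
(4, 0, R2, (0, 1))
(5, 1, R4, (0, 1))
(5, 1, R7, (1,))
(5, 2, R7, (1,))

bar 0: v0=G3 v1=G4 downbeat P8
bar 1: v0=B3 v1=F4 downbeat TT
bar 2: v0=A3 v1=F4 downbeat m6
bar 3: v0=B3 v1=F4 downbeat TT
bar 4: v0=C4 v1=C5 downbeat P8
bar 5: v0=A3 v1=F4 downbeat m6
bar 6: v0=G3 v1=G4 downbeat P8
  -> R4 @ bar 1 tick 0 v(0, 1): B3/F4 TT untreated
  -> R4 @ bar 3 tick 0 v(0, 1): B3/F4 TT untreated
  -> R2 @ bar 4 tick 0 v(0, 1): B3/F4 TT -> C4/C5 P8 similar
  -> R4 @ bar 5 tick 1 v(0, 1): A3/B3 M2 untreated
  -> R7 @ bar 5 tick 1 v(1,): F4->B3 leap 6st
  -> R7 @ bar 5 tick 2 v(1,): B3->A4 leap 10st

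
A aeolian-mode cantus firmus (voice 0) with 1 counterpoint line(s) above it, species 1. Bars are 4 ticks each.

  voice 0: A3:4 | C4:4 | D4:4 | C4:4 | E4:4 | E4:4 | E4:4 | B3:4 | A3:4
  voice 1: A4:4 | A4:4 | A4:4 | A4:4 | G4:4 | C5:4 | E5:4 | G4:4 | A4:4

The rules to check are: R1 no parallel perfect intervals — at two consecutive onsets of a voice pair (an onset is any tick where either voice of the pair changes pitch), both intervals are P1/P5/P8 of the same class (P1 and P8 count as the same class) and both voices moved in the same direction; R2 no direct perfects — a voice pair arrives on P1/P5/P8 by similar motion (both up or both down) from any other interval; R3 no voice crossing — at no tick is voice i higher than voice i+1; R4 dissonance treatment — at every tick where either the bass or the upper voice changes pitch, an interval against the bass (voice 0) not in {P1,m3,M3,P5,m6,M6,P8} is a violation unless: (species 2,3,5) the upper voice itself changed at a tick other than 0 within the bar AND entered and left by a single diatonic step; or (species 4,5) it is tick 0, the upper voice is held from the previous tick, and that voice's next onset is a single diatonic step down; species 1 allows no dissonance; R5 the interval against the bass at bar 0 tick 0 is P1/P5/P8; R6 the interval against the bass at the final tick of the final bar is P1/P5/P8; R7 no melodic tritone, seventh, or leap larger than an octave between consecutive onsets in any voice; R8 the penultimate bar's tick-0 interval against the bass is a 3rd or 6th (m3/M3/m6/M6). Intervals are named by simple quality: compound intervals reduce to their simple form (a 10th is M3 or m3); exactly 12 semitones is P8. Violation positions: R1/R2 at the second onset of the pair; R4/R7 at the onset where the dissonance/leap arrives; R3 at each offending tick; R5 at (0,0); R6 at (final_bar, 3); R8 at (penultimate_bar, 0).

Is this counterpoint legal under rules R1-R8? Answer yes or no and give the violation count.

bar 0: v0=A3 v1=A4 (P8)
bar 1: v0=C4 v1=A4 (M6)
bar 2: v0=D4 v1=A4 (P5)
bar 3: v0=C4 v1=A4 (M6)
bar 4: v0=E4 v1=G4 (m3)
bar 5: v0=E4 v1=C5 (m6)
bar 6: v0=E4 v1=E5 (P8)
bar 7: v0=B3 v1=G4 (m6)
bar 8: v0=A3 v1=A4 (P8)

Yes (0 violations)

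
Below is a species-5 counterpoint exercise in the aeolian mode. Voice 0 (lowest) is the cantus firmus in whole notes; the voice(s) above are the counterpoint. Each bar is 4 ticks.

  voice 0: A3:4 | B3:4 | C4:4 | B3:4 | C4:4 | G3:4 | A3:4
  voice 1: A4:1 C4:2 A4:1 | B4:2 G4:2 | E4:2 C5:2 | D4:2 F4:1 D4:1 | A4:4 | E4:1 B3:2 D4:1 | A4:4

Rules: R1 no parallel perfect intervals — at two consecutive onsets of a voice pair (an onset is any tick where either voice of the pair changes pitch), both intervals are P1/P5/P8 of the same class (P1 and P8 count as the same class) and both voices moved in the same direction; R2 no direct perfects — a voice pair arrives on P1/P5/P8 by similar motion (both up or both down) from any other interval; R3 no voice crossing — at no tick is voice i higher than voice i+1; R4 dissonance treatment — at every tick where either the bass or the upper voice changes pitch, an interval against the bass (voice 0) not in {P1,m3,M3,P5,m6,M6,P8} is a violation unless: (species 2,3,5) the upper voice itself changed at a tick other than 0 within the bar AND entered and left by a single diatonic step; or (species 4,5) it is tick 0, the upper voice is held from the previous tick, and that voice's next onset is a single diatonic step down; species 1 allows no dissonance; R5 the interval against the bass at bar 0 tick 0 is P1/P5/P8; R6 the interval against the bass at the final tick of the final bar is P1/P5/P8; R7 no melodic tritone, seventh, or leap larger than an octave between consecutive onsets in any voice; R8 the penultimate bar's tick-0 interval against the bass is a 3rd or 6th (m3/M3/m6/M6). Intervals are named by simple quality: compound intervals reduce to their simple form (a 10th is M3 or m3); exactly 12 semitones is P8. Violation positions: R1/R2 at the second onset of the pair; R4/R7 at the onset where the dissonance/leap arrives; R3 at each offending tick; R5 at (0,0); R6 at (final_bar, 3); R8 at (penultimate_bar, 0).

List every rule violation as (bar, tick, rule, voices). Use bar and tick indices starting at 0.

(1, 0, R1, (0, 1))
(3, 0, R7, (1,))
(3, 2, R4, (0, 1))
(6, 0, R2, (0, 1))

bar 0: v0=A3 v1=A4 downbeat P8
bar 1: v0=B3 v1=B4 downbeat P8
bar 2: v0=C4 v1=E4 downbeat M3
bar 3: v0=B3 v1=D4 downbeat m3
bar 4: v0=C4 v1=A4 downbeat M6
bar 5: v0=G3 v1=E4 downbeat M6
bar 6: v0=A3 v1=A4 downbeat P8
  -> R1 @ bar 1 tick 0 v(0, 1): A3/A4 P8 -> B3/B4 P8 similar
  -> R7 @ bar 3 tick 0 v(1,): C5->D4 leap 10st
  -> R4 @ bar 3 tick 2 v(0, 1): B3/F4 TT untreated
  -> R2 @ bar 6 tick 0 v(0, 1): G3/D4 P5 -> A3/A4 P8 similar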